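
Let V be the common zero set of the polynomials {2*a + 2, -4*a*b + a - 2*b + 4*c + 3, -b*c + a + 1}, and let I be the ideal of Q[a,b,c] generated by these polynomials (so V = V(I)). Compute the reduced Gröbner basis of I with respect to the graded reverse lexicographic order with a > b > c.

G = {c**2 + 1/2*c, a + 1, b + 2*c + 1}

f_1 = 2*a + 2, LT = a.
f_2 = -4*a*b + a - 2*b + 4*c + 3, LT = a*b.
f_3 = -b*c + a + 1, LT = b*c.

S(f_1,f_2): lcm = a*b. S = 1/4*a + 1/2*b + c + 3/4.
  reduce S modulo (f_1, f_2, f_3):
  remainder 1/2*b + c + 1/2 ≠ 0; add g_4 = 1/2*b + c + 1/2 to the basis.

S(f_2,f_3): lcm = a*b*c. S = a**2 - 1/4*a*c + 1/2*b*c - c**2 + a - 3/4*c.
  reduce S modulo (f_1, f_2, f_3, g_4):
  remainder -c**2 - 1/2*c ≠ 0; add g_5 = -c**2 - 1/2*c to the basis.

The other S-polynomials (S(f_1,f_3), S(f_1,g_4), S(f_2,g_4), S(f_3,g_4), S(f_1,g_5), S(f_2,g_5), S(f_3,g_5), S(g_4,g_5)) all reduce to 0 modulo the current basis, so we have a Gröbner basis.
Inter-reduce: drop elements whose leading term is divisible by another's, tail-reduce, and make monic.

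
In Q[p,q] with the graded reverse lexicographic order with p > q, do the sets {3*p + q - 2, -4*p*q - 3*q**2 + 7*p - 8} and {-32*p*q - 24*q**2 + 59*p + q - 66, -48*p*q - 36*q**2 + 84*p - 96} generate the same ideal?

Since reduced Gröbner bases are canonical representatives of ideals under a given ordering, it suffices to compute and compare them.
Buchberger on the first generating set:
f_1 = 3*p + q - 2, LT = p.
f_2 = -4*p*q - 3*q**2 + 7*p - 8, LT = p*q.

S(f_1,f_2): lcm = p*q. S = -5/12*q**2 + 7/4*p - 2/3*q - 2.
  reduce S modulo (f_1, f_2):
  remainder -5/12*q**2 - 5/4*q - 5/6 ≠ 0; add g_3 = -5/12*q**2 - 5/4*q - 5/6 to the basis.

The other S-polynomials (S(f_1,g_3), S(f_2,g_3)) all reduce to 0 modulo the current basis, so we have a Gröbner basis.
Inter-reduce: drop elements whose leading term is divisible by another's, tail-reduce, and make monic.
Reduced Gröbner basis: {q**2 + 3*q + 2, p + 1/3*q - 2/3}.

Buchberger on the second generating set:
h_1 = -32*p*q - 24*q**2 + 59*p + q - 66, LT = p*q.
h_2 = -48*p*q - 36*q**2 + 84*p - 96, LT = p*q.

S(h_1,h_2): lcm = p*q. S = -3/32*p - 1/32*q + 1/16.
  reduce S modulo (h_1, h_2):
  remainder -3/32*p - 1/32*q + 1/16 ≠ 0; add k_3 = -3/32*p - 1/32*q + 1/16 to the basis.

S(h_1,k_3): lcm = p*q. S = 5/12*q**2 - 59/32*p + 61/96*q + 33/16.
  reduce S modulo (h_1, h_2, k_3):
  remainder 5/12*q**2 + 5/4*q + 5/6 ≠ 0; add k_4 = 5/12*q**2 + 5/4*q + 5/6 to the basis.

The other S-polynomials (S(h_2,k_3), S(h_1,k_4), S(h_2,k_4), S(k_3,k_4)) all reduce to 0 modulo the current basis, so we have a Gröbner basis.
Inter-reduce: drop elements whose leading term is divisible by another's, tail-reduce, and make monic.
Reduced Gröbner basis: {q**2 + 3*q + 2, p + 1/3*q - 2/3}.

Same reduced basis, so the two generating sets span the same ideal.

Yes, the ideals are equal.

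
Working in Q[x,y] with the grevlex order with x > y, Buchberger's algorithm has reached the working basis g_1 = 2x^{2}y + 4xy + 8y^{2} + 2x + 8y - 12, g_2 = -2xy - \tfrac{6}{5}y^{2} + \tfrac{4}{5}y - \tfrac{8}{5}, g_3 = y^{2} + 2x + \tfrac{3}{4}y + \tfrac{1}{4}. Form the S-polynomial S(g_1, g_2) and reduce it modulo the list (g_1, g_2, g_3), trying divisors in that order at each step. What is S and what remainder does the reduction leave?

lcm(LM(g_1), LM(g_2)) = x^{2}y.
S = (lcm/LT(g_1))·g_1 − (lcm/LT(g_2))·g_2 = -\tfrac{3}{5}xy^{2} + \tfrac{12}{5}xy + 4y^{2} + \tfrac{1}{5}x + 4y - 6.
Reduce S modulo (g_1, g_2, g_3) in that order:
  leading term xy^{2}: subtract (\tfrac{3}{10}y)·g_2 from -\tfrac{3}{5}xy^{2} + \tfrac{12}{5}xy + 4y^{2} + \tfrac{1}{5}x + 4y - 6 → \tfrac{9}{25}y^{3} + \tfrac{12}{5}xy + \tfrac{94}{25}y^{2} + \tfrac{1}{5}x + \tfrac{112}{25}y - 6
  leading term y^{3}: subtract (\tfrac{9}{25}y)·g_3 from \tfrac{9}{25}y^{3} + \tfrac{12}{5}xy + \tfrac{94}{25}y^{2} + \tfrac{1}{5}x + \tfrac{112}{25}y - 6 → \tfrac{42}{25}xy + \tfrac{349}{100}y^{2} + \tfrac{1}{5}x + \tfrac{439}{100}y - 6
  leading term xy: subtract (-\tfrac{21}{25})·g_2 from \tfrac{42}{25}xy + \tfrac{349}{100}y^{2} + \tfrac{1}{5}x + \tfrac{439}{100}y - 6 → \tfrac{1241}{500}y^{2} + \tfrac{1}{5}x + \tfrac{2531}{500}y - \tfrac{918}{125}
  leading term y^{2}: subtract (\tfrac{1241}{500})·g_3 from \tfrac{1241}{500}y^{2} + \tfrac{1}{5}x + \tfrac{2531}{500}y - \tfrac{918}{125} → -\tfrac{1191}{250}x + \tfrac{6401}{2000}y - \tfrac{15929}{2000}
  leading term x: no divisor's leading term divides it; move -\tfrac{1191}{250}x to the remainder.
  leading term y: no divisor's leading term divides it; move \tfrac{6401}{2000}y to the remainder.
  leading term 1: no divisor's leading term divides it; move -\tfrac{15929}{2000} to the remainder.
The remainder -\tfrac{1191}{250}x + \tfrac{6401}{2000}y - \tfrac{15929}{2000} is nonzero, so it would be added as the next basis element.

S(g_1, g_2) = -\tfrac{3}{5}xy^{2} + \tfrac{12}{5}xy + 4y^{2} + \tfrac{1}{5}x + 4y - 6; remainder on division = -\tfrac{1191}{250}x + \tfrac{6401}{2000}y - \tfrac{15929}{2000}.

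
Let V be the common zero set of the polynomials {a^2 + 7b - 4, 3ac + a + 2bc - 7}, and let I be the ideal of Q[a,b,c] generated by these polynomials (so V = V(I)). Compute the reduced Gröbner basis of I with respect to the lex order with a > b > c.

f_1 = a^2 + 7b - 4, LT = a^2.
f_2 = 3ac + a + 2bc - 7, LT = ac.

S(f_1,f_2): lcm = a^2c. S = -1/3a^2 - 2/3abc + 7/3a + 7bc - 4c.
  leading term a^2: subtract (-1/3)·f_1 from -1/3a^2 - 2/3abc + 7/3a + 7bc - 4c → -2/3abc + 7/3a + 7bc + 7/3b - 4c - 4/3
  leading term abc: subtract (-2/9b)·f_2 from -2/3abc + 7/3a + 7bc + 7/3b - 4c - 4/3 → 2/9ab + 7/3a + 4/9b^2c + 7bc + 7/9b - 4c - 4/3
  leading term ab: no divisor's leading term divides it; move 2/9ab to the remainder.
  leading term a: no divisor's leading term divides it; move 7/3a to the remainder.
  leading term b^2c: no divisor's leading term divides it; move 4/9b^2c to the remainder.
  leading term bc: no divisor's leading term divides it; move 7bc to the remainder.
  leading term b: no divisor's leading term divides it; move 7/9b to the remainder.
  leading term c: no divisor's leading term divides it; move -4c to the remainder.
  leading term 1: no divisor's leading term divides it; move -4/3 to the remainder.
  remainder 2/9ab + 7/3a + 4/9b^2c + 7bc + 7/9b - 4c - 4/3 ≠ 0; add g_3 = 2/9ab + 7/3a + 4/9b^2c + 7bc + 7/9b - 4c - 4/3 to the basis.

S(f_2,g_3): lcm = abc. S = 1/3ab - 21/2ac - 2b^2c^2 + 2/3b^2c - 63/2bc^2 - 7/2bc - 7/3b + 18c^2 + 6c.
  leading term ab: subtract (3/2)·g_3 from 1/3ab - 21/2ac - 2b^2c^2 + 2/3b^2c - 63/2bc^2 - 7/2bc - 7/3b + 18c^2 + 6c → -21/2ac - 7/2a - 2b^2c^2 - 63/2bc^2 - 14bc - 7/2b + 18c^2 + 12c + 2
  leading term ac: subtract (-7/2)·f_2 from -21/2ac - 7/2a - 2b^2c^2 - 63/2bc^2 - 14bc - 7/2b + 18c^2 + 12c + 2 → -2b^2c^2 - 63/2bc^2 - 7bc - 7/2b + 18c^2 + 12c - 45/2
  leading term b^2c^2: no divisor's leading term divides it; move -2b^2c^2 to the remainder.
  leading term bc^2: no divisor's leading term divides it; move -63/2bc^2 to the remainder.
  leading term bc: no divisor's leading term divides it; move -7bc to the remainder.
  leading term b: no divisor's leading term divides it; move -7/2b to the remainder.
  leading term c^2: no divisor's leading term divides it; move 18c^2 to the remainder.
  leading term c: no divisor's leading term divides it; move 12c to the remainder.
  leading term 1: no divisor's leading term divides it; move -45/2 to the remainder.
  remainder -2b^2c^2 - 63/2bc^2 - 7bc - 7/2b + 18c^2 + 12c - 45/2 ≠ 0; add g_4 = -2b^2c^2 - 63/2bc^2 - 7bc - 7/2b + 18c^2 + 12c - 45/2 to the basis.

The other S-polynomials (S(f_1,g_3), S(f_1,g_4), S(f_2,g_4), S(g_3,g_4)) all reduce to 0 modulo the current basis, so we have a Gröbner basis.

G = {a^2 + 7b - 4, ab + 21/2a + 2b^2c + 63/2bc + 7/2b - 18c - 6, ac + 1/3a + 2/3bc - 7/3, b^2c^2 + 63/4bc^2 + 7/2bc + 7/4b - 9c^2 - 6c + 45/4}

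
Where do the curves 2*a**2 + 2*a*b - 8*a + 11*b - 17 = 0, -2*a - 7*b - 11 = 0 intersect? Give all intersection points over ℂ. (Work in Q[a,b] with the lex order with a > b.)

{(12, -5), (-2, -1)}

Compute a lex Gröbner basis by Buchberger's algorithm.
f_1 = 2*a**2 + 2*a*b - 8*a + 11*b - 17, LT = a**2.
f_2 = -2*a - 7*b - 11, LT = a.

S(f_1,f_2): lcm = a**2. S = -5/2*a*b - 19/2*a + 11/2*b - 17/2.
  leading term a*b: subtract (5/4*b)·f_2 from -5/2*a*b - 19/2*a + 11/2*b - 17/2 → -19/2*a + 35/4*b**2 + 77/4*b - 17/2
  leading term a: subtract (19/4)·f_2 from -19/2*a + 35/4*b**2 + 77/4*b - 17/2 → 35/4*b**2 + 105/2*b + 175/4
  leading term b**2: no divisor's leading term divides it; move 35/4*b**2 to the remainder.
  leading term b: no divisor's leading term divides it; move 105/2*b to the remainder.
  leading term 1: no divisor's leading term divides it; move 175/4 to the remainder.
  remainder 35/4*b**2 + 105/2*b + 175/4 ≠ 0; add h_3 = 35/4*b**2 + 105/2*b + 175/4 to the basis.

The other S-polynomials (S(f_1,h_3), S(f_2,h_3)) all reduce to 0 modulo the current basis, so we have a Gröbner basis.
Inter-reduce: drop elements whose leading term is divisible by another's, tail-reduce, and make monic.
Reduced Gröbner basis: {a + 7/2*b + 11/2, b**2 + 6*b + 5}.

The lex basis is triangular: the last element involves only b. Solving b**2 + 6*b + 5 = 0 gives b ∈ {-5, -1}; substituting each value into the earlier elements determines the remaining variables.
  b = -5: the earlier basis element becomes a - 12 = 0, giving a = 12 — point (12, -5).
  b = -1: the earlier basis element becomes a + 2 = 0, giving a = -2 — point (-2, -1).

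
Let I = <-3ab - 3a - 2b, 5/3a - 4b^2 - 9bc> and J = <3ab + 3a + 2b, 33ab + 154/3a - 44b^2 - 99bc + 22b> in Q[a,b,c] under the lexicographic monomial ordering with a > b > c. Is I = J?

Yes, the ideals are equal.

Since reduced Gröbner bases are canonical representatives of ideals under a given ordering, it suffices to compute and compare them.
Buchberger on the first generating set:
f_1 = -3ab - 3a - 2b, LT = ab.
f_2 = 5/3a - 4b^2 - 9bc, LT = a.

S(f_1,f_2): lcm = ab. S = a + 12/5b^3 + 27/5b^2c + 2/3b.
  leading term a: subtract (3/5)·f_2 from a + 12/5b^3 + 27/5b^2c + 2/3b → 12/5b^3 + 27/5b^2c + 12/5b^2 + 27/5bc + 2/3b
  leading term b^3: no divisor's leading term divides it; move 12/5b^3 to the remainder.
  leading term b^2c: no divisor's leading term divides it; move 27/5b^2c to the remainder.
  leading term b^2: no divisor's leading term divides it; move 12/5b^2 to the remainder.
  leading term bc: no divisor's leading term divides it; move 27/5bc to the remainder.
  leading term b: no divisor's leading term divides it; move 2/3b to the remainder.
  remainder 12/5b^3 + 27/5b^2c + 12/5b^2 + 27/5bc + 2/3b ≠ 0; add g_3 = 12/5b^3 + 27/5b^2c + 12/5b^2 + 27/5bc + 2/3b to the basis.

S(f_1,g_3): lcm = ab^3. S = -9/4ab^2c - 9/4abc - 5/18ab + 2/3b^3.
  leading term ab^2c: subtract (3/4bc)·f_1 from -9/4ab^2c - 9/4abc - 5/18ab + 2/3b^3 → -5/18ab + 2/3b^3 + 3/2b^2c
  leading term ab: subtract (5/54)·f_1 from -5/18ab + 2/3b^3 + 3/2b^2c → 5/18a + 2/3b^3 + 3/2b^2c + 5/27b
  leading term a: subtract (1/6)·f_2 from 5/18a + 2/3b^3 + 3/2b^2c + 5/27b → 2/3b^3 + 3/2b^2c + 2/3b^2 + 3/2bc + 5/27b
  leading term b^3: subtract (5/18)·g_3 from 2/3b^3 + 3/2b^2c + 2/3b^2 + 3/2bc + 5/27b → 0
  remainder 0.

S(f_2,g_3): leading monomials are coprime, so the S-polynomial reduces to 0 (Buchberger's first criterion).
Every S-polynomial of the final basis reduces to 0, so we have a Gröbner basis.
Inter-reduce: drop elements whose leading term is divisible by another's, tail-reduce, and make monic.
Reduced Gröbner basis: {a - 12/5b^2 - 27/5bc, b^3 + 9/4b^2c + b^2 + 9/4bc + 5/18b}.

Buchberger on the second generating set:
h_1 = 3ab + 3a + 2b, LT = ab.
h_2 = 33ab + 154/3a - 44b^2 - 99bc + 22b, LT = ab.

S(h_1,h_2): lcm = ab. S = -5/9a + 4/3b^2 + 3bc.
  leading term a: no divisor's leading term divides it; move -5/9a to the remainder.
  leading term b^2: no divisor's leading term divides it; move 4/3b^2 to the remainder.
  leading term bc: no divisor's leading term divides it; move 3bc to the remainder.
  remainder -5/9a + 4/3b^2 + 3bc ≠ 0; add k_3 = -5/9a + 4/3b^2 + 3bc to the basis.

S(h_1,k_3): lcm = ab. S = a + 12/5b^3 + 27/5b^2c + 2/3b.
  leading term a: subtract (-9/5)·k_3 from a + 12/5b^3 + 27/5b^2c + 2/3b → 12/5b^3 + 27/5b^2c + 12/5b^2 + 27/5bc + 2/3b
  leading term b^3: no divisor's leading term divides it; move 12/5b^3 to the remainder.
  leading term b^2c: no divisor's leading term divides it; move 27/5b^2c to the remainder.
  leading term b^2: no divisor's leading term divides it; move 12/5b^2 to the remainder.
  leading term bc: no divisor's leading term divides it; move 27/5bc to the remainder.
  leading term b: no divisor's leading term divides it; move 2/3b to the remainder.
  remainder 12/5b^3 + 27/5b^2c + 12/5b^2 + 27/5bc + 2/3b ≠ 0; add k_4 = 12/5b^3 + 27/5b^2c + 12/5b^2 + 27/5bc + 2/3b to the basis.

S(h_2,k_3): lcm = ab. S = 14/9a + 12/5b^3 + 27/5b^2c - 4/3b^2 - 3bc + 2/3b.
  leading term a: subtract (-14/5)·k_3 from 14/9a + 12/5b^3 + 27/5b^2c - 4/3b^2 - 3bc + 2/3b → 12/5b^3 + 27/5b^2c + 12/5b^2 + 27/5bc + 2/3b
  leading term b^3: subtract (1)·k_4 from 12/5b^3 + 27/5b^2c + 12/5b^2 + 27/5bc + 2/3b → 0
  remainder 0.

S(h_1,k_4): lcm = ab^3. S = -9/4ab^2c - 9/4abc - 5/18ab + 2/3b^3.
  leading term ab^2c: subtract (-3/4bc)·h_1 from -9/4ab^2c - 9/4abc - 5/18ab + 2/3b^3 → -5/18ab + 2/3b^3 + 3/2b^2c
  leading term ab: subtract (-5/54)·h_1 from -5/18ab + 2/3b^3 + 3/2b^2c → 5/18a + 2/3b^3 + 3/2b^2c + 5/27b
  leading term a: subtract (-1/2)·k_3 from 5/18a + 2/3b^3 + 3/2b^2c + 5/27b → 2/3b^3 + 3/2b^2c + 2/3b^2 + 3/2bc + 5/27b
  leading term b^3: subtract (5/18)·k_4 from 2/3b^3 + 3/2b^2c + 2/3b^2 + 3/2bc + 5/27b → 0
  remainder 0.

S(h_2,k_4): lcm = ab^3. S = -9/4ab^2c + 5/9ab^2 - 9/4abc - 5/18ab - 4/3b^4 - 3b^3c + 2/3b^3.
  leading term ab^2c: subtract (-3/4bc)·h_1 from -9/4ab^2c + 5/9ab^2 - 9/4abc - 5/18ab - 4/3b^4 - 3b^3c + 2/3b^3 → 5/9ab^2 - 5/18ab - 4/3b^4 - 3b^3c + 2/3b^3 + 3/2b^2c
  leading term ab^2: subtract (5/27b)·h_1 from 5/9ab^2 - 5/18ab - 4/3b^4 - 3b^3c + 2/3b^3 + 3/2b^2c → -5/6ab - 4/3b^4 - 3b^3c + 2/3b^3 + 3/2b^2c - 10/27b^2
  leading term ab: subtract (-5/18)·h_1 from -5/6ab - 4/3b^4 - 3b^3c + 2/3b^3 + 3/2b^2c - 10/27b^2 → 5/6a - 4/3b^4 - 3b^3c + 2/3b^3 + 3/2b^2c - 10/27b^2 + 5/9b
  leading term a: subtract (-3/2)·k_3 from 5/6a - 4/3b^4 - 3b^3c + 2/3b^3 + 3/2b^2c - 10/27b^2 + 5/9b → -4/3b^4 - 3b^3c + 2/3b^3 + 3/2b^2c + 44/27b^2 + 9/2bc + 5/9b
  leading term b^4: subtract (-5/9b)·k_4 from -4/3b^4 - 3b^3c + 2/3b^3 + 3/2b^2c + 44/27b^2 + 9/2bc + 5/9b → 2b^3 + 9/2b^2c + 2b^2 + 9/2bc + 5/9b
  leading term b^3: subtract (5/6)·k_4 from 2b^3 + 9/2b^2c + 2b^2 + 9/2bc + 5/9b → 0
  remainder 0.

S(k_3,k_4): leading monomials are coprime, so the S-polynomial reduces to 0 (Buchberger's first criterion).
Every S-polynomial of the final basis reduces to 0, so we have a Gröbner basis.
Inter-reduce: drop elements whose leading term is divisible by another's, tail-reduce, and make monic.
Reduced Gröbner basis: {a - 12/5b^2 - 27/5bc, b^3 + 9/4b^2c + b^2 + 9/4bc + 5/18b}.

Same reduced basis, so the two generating sets span the same ideal.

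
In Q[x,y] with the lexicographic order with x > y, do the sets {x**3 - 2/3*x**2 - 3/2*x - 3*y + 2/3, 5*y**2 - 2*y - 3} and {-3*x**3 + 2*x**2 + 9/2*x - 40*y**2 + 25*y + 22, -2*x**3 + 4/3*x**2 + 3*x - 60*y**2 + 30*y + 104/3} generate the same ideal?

Equality of ideals is decidable: compute both reduced Gröbner bases (unique for the ordering) and check whether they agree.
Buchberger on the first generating set:
f_1 = x**3 - 2/3*x**2 - 3/2*x - 3*y + 2/3, LT = x**3.
f_2 = 5*y**2 - 2*y - 3, LT = y**2.

S(f_1,f_2): leading monomials are coprime, so the S-polynomial reduces to 0 (Buchberger's first criterion).
Every S-polynomial of the final basis reduces to 0, so we have a Gröbner basis.
Inter-reduce: drop elements whose leading term is divisible by another's, tail-reduce, and make monic.
Reduced Gröbner basis: {x**3 - 2/3*x**2 - 3/2*x - 3*y + 2/3, y**2 - 2/5*y - 3/5}.

Buchberger on the second generating set:
h_1 = -3*x**3 + 2*x**2 + 9/2*x - 40*y**2 + 25*y + 22, LT = x**3.
h_2 = -2*x**3 + 4/3*x**2 + 3*x - 60*y**2 + 30*y + 104/3, LT = x**3.

S(h_1,h_2): lcm = x**3. S = -50/3*y**2 + 20/3*y + 10.
  leading term y**2: no divisor's leading term divides it; move -50/3*y**2 to the remainder.
  leading term y: no divisor's leading term divides it; move 20/3*y to the remainder.
  leading term 1: no divisor's leading term divides it; move 10 to the remainder.
  remainder -50/3*y**2 + 20/3*y + 10 ≠ 0; add k_3 = -50/3*y**2 + 20/3*y + 10 to the basis.

S(h_1,k_3): leading monomials are coprime, so the S-polynomial reduces to 0 (Buchberger's first criterion).
S(h_2,k_3): leading monomials are coprime, so the S-polynomial reduces to 0 (Buchberger's first criterion).
Every S-polynomial of the final basis reduces to 0, so we have a Gröbner basis.
Inter-reduce: drop elements whose leading term is divisible by another's, tail-reduce, and make monic.
Reduced Gröbner basis: {x**3 - 2/3*x**2 - 3/2*x - 3*y + 2/3, y**2 - 2/5*y - 3/5}.

The two bases agree; hence the ideals are identical.

Yes, the ideals are equal.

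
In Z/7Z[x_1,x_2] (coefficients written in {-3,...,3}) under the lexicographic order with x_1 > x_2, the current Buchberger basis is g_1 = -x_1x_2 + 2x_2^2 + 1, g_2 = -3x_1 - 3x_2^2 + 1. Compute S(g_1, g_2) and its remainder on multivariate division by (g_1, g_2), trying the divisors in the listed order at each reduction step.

lcm(LM(g_1), LM(g_2)) = x_1x_2.
S = (lcm/LT(g_1))·g_1 − (lcm/LT(g_2))·g_2 = -x_2^3 - 2x_2^2 - 2x_2 - 1.
Reduce S modulo (g_1, g_2) in that order:
  leading term x_2^3: no divisor's leading term divides it; move -x_2^3 to the remainder.
  leading term x_2^2: no divisor's leading term divides it; move -2x_2^2 to the remainder.
  leading term x_2: no divisor's leading term divides it; move -2x_2 to the remainder.
  leading term 1: no divisor's leading term divides it; move -1 to the remainder.
The remainder -x_2^3 - 2x_2^2 - 2x_2 - 1 is nonzero, so it would be added as the next basis element.

S(g_1, g_2) = -x_2^3 - 2x_2^2 - 2x_2 - 1; remainder on division = -x_2^3 - 2x_2^2 - 2x_2 - 1.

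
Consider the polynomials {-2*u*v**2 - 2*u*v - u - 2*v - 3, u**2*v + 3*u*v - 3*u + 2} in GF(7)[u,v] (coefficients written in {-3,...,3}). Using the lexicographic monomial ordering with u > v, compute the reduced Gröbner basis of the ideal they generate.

G = {u + 2*v**3 + v**2 + 2, v**4 + 3*v**3 + 2*v**2 - v - 1}

f_1 = -2*u*v**2 - 2*u*v - u - 2*v - 3, LT = u*v**2.
f_2 = u**2*v + 3*u*v - 3*u + 2, LT = u**2*v.

S(f_1,f_2): lcm = u**2*v**2. S = u**2*v - 3*u**2 - 3*u*v**2 - 3*u*v - 2*u - 2*v.
  reduce S modulo (f_1, f_2):
  remainder -3*u**2 - 3*u*v - u + v - 1 ≠ 0; add g_3 = -3*u**2 - 3*u*v - u + v - 1 to the basis.

S(f_1,g_3): lcm = u**2*v**2. S = u**2*v - 3*u**2 - u*v**3 + 2*u*v**2 + u*v - 2*u - 2*v**3 + 2*v**2.
  reduce S modulo (f_1, f_2, g_3):
  remainder 2*u*v - 3*u - 2*v**3 + 3*v**2 + v - 2 ≠ 0; add g_4 = 2*u*v - 3*u - 2*v**3 + 3*v**2 + v - 2 to the basis.

S(f_2,g_3): lcm = u**2*v. S = -u*v**2 - 2*u*v - 3*u - 2*v**2 + 2*v + 2.
  reduce S modulo (f_1, f_2, g_3, g_4):
  remainder 3*u - v**3 + 3*v**2 - 1 ≠ 0; add g_5 = 3*u - v**3 + 3*v**2 - 1 to the basis.

S(f_1,g_4): lcm = u*v**2. S = -u*v - 3*u + v**4 + 2*v**3 + 3*v**2 + 2*v - 2.
  reduce S modulo (f_1, f_2, g_3, g_4, g_5):
  remainder v**4 + 3*v**3 + 2*v**2 - v - 1 ≠ 0; add g_6 = v**4 + 3*v**3 + 2*v**2 - v - 1 to the basis.

The other S-polynomials (S(f_2,g_4), S(g_3,g_4), S(f_1,g_5), S(f_2,g_5), S(g_3,g_5), S(g_4,g_5), S(f_1,g_6), S(f_2,g_6), S(g_3,g_6), S(g_4,g_6), S(g_5,g_6)) all reduce to 0 modulo the current basis, so we have a Gröbner basis.
Inter-reduce: drop elements whose leading term is divisible by another's, tail-reduce, and make monic.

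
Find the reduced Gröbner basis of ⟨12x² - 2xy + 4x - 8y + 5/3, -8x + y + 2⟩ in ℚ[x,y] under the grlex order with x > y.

G = {y² + 116y - 164/3, x - ⅛y - ¼}

f_1 = 12x² - 2xy + 4x - 8y + 5/3, LT = x².
f_2 = -8x + y + 2, LT = x.

S(f_1,f_2): lcm = x². S = -1/24xy + 7/12x - ⅔y + 5/36.
  leading term xy: subtract (1/192y)·f_2 from -1/24xy + 7/12x - ⅔y + 5/36 → -1/192y² + 7/12x - 65/96y + 5/36
  leading term y²: no divisor's leading term divides it; move -1/192y² to the remainder.
  leading term x: subtract (-7/96)·f_2 from 7/12x - 65/96y + 5/36 → -29/48y + 41/144
  leading term y: no divisor's leading term divides it; move -29/48y to the remainder.
  leading term 1: no divisor's leading term divides it; move 41/144 to the remainder.
  remainder -1/192y² - 29/48y + 41/144 ≠ 0; add g_3 = -1/192y² - 29/48y + 41/144 to the basis.

The other S-polynomials (S(f_1,g_3), S(f_2,g_3)) all reduce to 0 modulo the current basis, so we have a Gröbner basis.
Inter-reduce: drop elements whose leading term is divisible by another's, tail-reduce, and make monic.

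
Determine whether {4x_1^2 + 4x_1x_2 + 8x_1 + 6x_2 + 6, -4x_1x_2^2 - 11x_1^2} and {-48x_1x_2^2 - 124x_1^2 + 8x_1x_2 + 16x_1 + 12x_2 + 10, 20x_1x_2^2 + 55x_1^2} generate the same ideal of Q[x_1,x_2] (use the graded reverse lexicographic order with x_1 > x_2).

Equality of ideals is decidable: compute both reduced Gröbner bases (unique for the ordering) and check whether they agree.
Buchberger on the first generating set:
f_1 = 4x_1^2 + 4x_1x_2 + 8x_1 + 6x_2 + 6, LT = x_1^2.
f_2 = -4x_1x_2^2 - 11x_1^2, LT = x_1x_2^2.

S(f_1,f_2): lcm = x_1^2x_2^2. S = x_1x_2^3 - 11/4x_1^3 + 2x_1x_2^2 + 3/2x_2^3 + 3/2x_2^2.
  leading term x_1x_2^3: subtract (-1/4x_2)·f_2 from x_1x_2^3 - 11/4x_1^3 + 2x_1x_2^2 + 3/2x_2^3 + 3/2x_2^2 → -11/4x_1^3 - 11/4x_1^2x_2 + 2x_1x_2^2 + 3/2x_2^3 + 3/2x_2^2
  leading term x_1^3: subtract (-11/16x_1)·f_1 from -11/4x_1^3 - 11/4x_1^2x_2 + 2x_1x_2^2 + 3/2x_2^3 + 3/2x_2^2 → 2x_1x_2^2 + 3/2x_2^3 + 11/2x_1^2 + 33/8x_1x_2 + 3/2x_2^2 + 33/8x_1
  leading term x_1x_2^2: subtract (-1/2)·f_2 from 2x_1x_2^2 + 3/2x_2^3 + 11/2x_1^2 + 33/8x_1x_2 + 3/2x_2^2 + 33/8x_1 → 3/2x_2^3 + 33/8x_1x_2 + 3/2x_2^2 + 33/8x_1
  leading term x_2^3: no divisor's leading term divides it; move 3/2x_2^3 to the remainder.
  leading term x_1x_2: no divisor's leading term divides it; move 33/8x_1x_2 to the remainder.
  leading term x_2^2: no divisor's leading term divides it; move 3/2x_2^2 to the remainder.
  leading term x_1: no divisor's leading term divides it; move 33/8x_1 to the remainder.
  remainder 3/2x_2^3 + 33/8x_1x_2 + 3/2x_2^2 + 33/8x_1 ≠ 0; add g_3 = 3/2x_2^3 + 33/8x_1x_2 + 3/2x_2^2 + 33/8x_1 to the basis.

S(f_1,g_3): leading monomials are coprime, so the S-polynomial reduces to 0 (Buchberger's first criterion).
S(f_2,g_3): lcm = x_1x_2^3. S = -x_1x_2^2 - 11/4x_1^2.
  leading term x_1x_2^2: subtract (1/4)·f_2 from -x_1x_2^2 - 11/4x_1^2 → 0
  remainder 0.

Every S-polynomial of the final basis reduces to 0, so we have a Gröbner basis.
Inter-reduce: drop elements whose leading term is divisible by another's, tail-reduce, and make monic.
Reduced Gröbner basis: {x_1x_2^2 - 11/4x_1x_2 - 11/2x_1 - 33/8x_2 - 33/8, x_2^3 + 11/4x_1x_2 + x_2^2 + 11/4x_1, x_1^2 + x_1x_2 + 2x_1 + 3/2x_2 + 3/2}.

Buchberger on the second generating set:
h_1 = -48x_1x_2^2 - 124x_1^2 + 8x_1x_2 + 16x_1 + 12x_2 + 10, LT = x_1x_2^2.
h_2 = 20x_1x_2^2 + 55x_1^2, LT = x_1x_2^2.

S(h_1,h_2): lcm = x_1x_2^2. S = -1/6x_1^2 - 1/6x_1x_2 - 1/3x_1 - 1/4x_2 - 5/24.
  leading term x_1^2: no divisor's leading term divides it; move -1/6x_1^2 to the remainder.
  leading term x_1x_2: no divisor's leading term divides it; move -1/6x_1x_2 to the remainder.
  leading term x_1: no divisor's leading term divides it; move -1/3x_1 to the remainder.
  leading term x_2: no divisor's leading term divides it; move -1/4x_2 to the remainder.
  leading term 1: no divisor's leading term divides it; move -5/24 to the remainder.
  remainder -1/6x_1^2 - 1/6x_1x_2 - 1/3x_1 - 1/4x_2 - 5/24 ≠ 0; add k_3 = -1/6x_1^2 - 1/6x_1x_2 - 1/3x_1 - 1/4x_2 - 5/24 to the basis.

S(h_1,k_3): lcm = x_1^2x_2^2. S = -x_1x_2^3 + 31/12x_1^3 - 1/6x_1^2x_2 - 2x_1x_2^2 - 3/2x_2^3 - 1/3x_1^2 - 1/4x_1x_2 - 5/4x_2^2 - 5/24x_1.
  leading term x_1x_2^3: subtract (1/48x_2)·h_1 from -x_1x_2^3 + 31/12x_1^3 - 1/6x_1^2x_2 - 2x_1x_2^2 - 3/2x_2^3 - 1/3x_1^2 - 1/4x_1x_2 - 5/4x_2^2 - 5/24x_1 → 31/12x_1^3 + 29/12x_1^2x_2 - 13/6x_1x_2^2 - 3/2x_2^3 - 1/3x_1^2 - 7/12x_1x_2 - 3/2x_2^2 - 5/24x_1 - 5/24x_2
  leading term x_1^3: subtract (-31/2x_1)·k_3 from 31/12x_1^3 + 29/12x_1^2x_2 - 13/6x_1x_2^2 - 3/2x_2^3 - 1/3x_1^2 - 7/12x_1x_2 - 3/2x_2^2 - 5/24x_1 - 5/24x_2 → -1/6x_1^2x_2 - 13/6x_1x_2^2 - 3/2x_2^3 - 11/2x_1^2 - 107/24x_1x_2 - 3/2x_2^2 - 55/16x_1 - 5/24x_2
  leading term x_1^2x_2: subtract (x_2)·k_3 from -1/6x_1^2x_2 - 13/6x_1x_2^2 - 3/2x_2^3 - 11/2x_1^2 - 107/24x_1x_2 - 3/2x_2^2 - 55/16x_1 - 5/24x_2 → -2x_1x_2^2 - 3/2x_2^3 - 11/2x_1^2 - 33/8x_1x_2 - 5/4x_2^2 - 55/16x_1
  leading term x_1x_2^2: subtract (1/24)·h_1 from -2x_1x_2^2 - 3/2x_2^3 - 11/2x_1^2 - 33/8x_1x_2 - 5/4x_2^2 - 55/16x_1 → -3/2x_2^3 - 1/3x_1^2 - 107/24x_1x_2 - 5/4x_2^2 - 197/48x_1 - 1/2x_2 - 5/12
  leading term x_2^3: no divisor's leading term divides it; move -3/2x_2^3 to the remainder.
  leading term x_1^2: subtract (2)·k_3 from -1/3x_1^2 - 107/24x_1x_2 - 5/4x_2^2 - 197/48x_1 - 1/2x_2 - 5/12 → -33/8x_1x_2 - 5/4x_2^2 - 55/16x_1
  leading term x_1x_2: no divisor's leading term divides it; move -33/8x_1x_2 to the remainder.
  leading term x_2^2: no divisor's leading term divides it; move -5/4x_2^2 to the remainder.
  leading term x_1: no divisor's leading term divides it; move -55/16x_1 to the remainder.
  remainder -3/2x_2^3 - 33/8x_1x_2 - 5/4x_2^2 - 55/16x_1 ≠ 0; add k_4 = -3/2x_2^3 - 33/8x_1x_2 - 5/4x_2^2 - 55/16x_1 to the basis.

S(h_2,k_3): lcm = x_1^2x_2^2. S = -x_1x_2^3 + 11/4x_1^3 - 2x_1x_2^2 - 3/2x_2^3 - 5/4x_2^2.
  leading term x_1x_2^3: subtract (1/48x_2)·h_1 from -x_1x_2^3 + 11/4x_1^3 - 2x_1x_2^2 - 3/2x_2^3 - 5/4x_2^2 → 11/4x_1^3 + 31/12x_1^2x_2 - 13/6x_1x_2^2 - 3/2x_2^3 - 1/3x_1x_2 - 3/2x_2^2 - 5/24x_2
  leading term x_1^3: subtract (-33/2x_1)·k_3 from 11/4x_1^3 + 31/12x_1^2x_2 - 13/6x_1x_2^2 - 3/2x_2^3 - 1/3x_1x_2 - 3/2x_2^2 - 5/24x_2 → -1/6x_1^2x_2 - 13/6x_1x_2^2 - 3/2x_2^3 - 11/2x_1^2 - 107/24x_1x_2 - 3/2x_2^2 - 55/16x_1 - 5/24x_2
  leading term x_1^2x_2: subtract (x_2)·k_3 from -1/6x_1^2x_2 - 13/6x_1x_2^2 - 3/2x_2^3 - 11/2x_1^2 - 107/24x_1x_2 - 3/2x_2^2 - 55/16x_1 - 5/24x_2 → -2x_1x_2^2 - 3/2x_2^3 - 11/2x_1^2 - 33/8x_1x_2 - 5/4x_2^2 - 55/16x_1
  leading term x_1x_2^2: subtract (1/24)·h_1 from -2x_1x_2^2 - 3/2x_2^3 - 11/2x_1^2 - 33/8x_1x_2 - 5/4x_2^2 - 55/16x_1 → -3/2x_2^3 - 1/3x_1^2 - 107/24x_1x_2 - 5/4x_2^2 - 197/48x_1 - 1/2x_2 - 5/12
  leading term x_2^3: subtract (1)·k_4 from -3/2x_2^3 - 1/3x_1^2 - 107/24x_1x_2 - 5/4x_2^2 - 197/48x_1 - 1/2x_2 - 5/12 → -1/3x_1^2 - 1/3x_1x_2 - 2/3x_1 - 1/2x_2 - 5/12
  leading term x_1^2: subtract (2)·k_3 from -1/3x_1^2 - 1/3x_1x_2 - 2/3x_1 - 1/2x_2 - 5/12 → 0
  remainder 0.

S(h_1,k_4): lcm = x_1x_2^3. S = -1/6x_1^2x_2 - x_1x_2^2 - 55/24x_1^2 - 1/3x_1x_2 - 1/4x_2^2 - 5/24x_2.
  leading term x_1^2x_2: subtract (x_2)·k_3 from -1/6x_1^2x_2 - x_1x_2^2 - 55/24x_1^2 - 1/3x_1x_2 - 1/4x_2^2 - 5/24x_2 → -5/6x_1x_2^2 - 55/24x_1^2
  leading term x_1x_2^2: subtract (5/288)·h_1 from -5/6x_1x_2^2 - 55/24x_1^2 → -5/36x_1^2 - 5/36x_1x_2 - 5/18x_1 - 5/24x_2 - 25/144
  leading term x_1^2: subtract (5/6)·k_3 from -5/36x_1^2 - 5/36x_1x_2 - 5/18x_1 - 5/24x_2 - 25/144 → 0
  remainder 0.

S(h_2,k_4): lcm = x_1x_2^3. S = -5/6x_1x_2^2 - 55/24x_1^2.
  leading term x_1x_2^2: subtract (5/288)·h_1 from -5/6x_1x_2^2 - 55/24x_1^2 → -5/36x_1^2 - 5/36x_1x_2 - 5/18x_1 - 5/24x_2 - 25/144
  leading term x_1^2: subtract (5/6)·k_3 from -5/36x_1^2 - 5/36x_1x_2 - 5/18x_1 - 5/24x_2 - 25/144 → 0
  remainder 0.

S(k_3,k_4): leading monomials are coprime, so the S-polynomial reduces to 0 (Buchberger's first criterion).
Every S-polynomial of the final basis reduces to 0, so we have a Gröbner basis.
Inter-reduce: drop elements whose leading term is divisible by another's, tail-reduce, and make monic.
Reduced Gröbner basis: {x_1x_2^2 - 11/4x_1x_2 - 11/2x_1 - 33/8x_2 - 55/16, x_2^3 + 11/4x_1x_2 + 5/6x_2^2 + 55/24x_1, x_1^2 + x_1x_2 + 2x_1 + 3/2x_2 + 5/4}.

Since the reduced bases disagree, the two ideals are not the same.

No, the ideals differ.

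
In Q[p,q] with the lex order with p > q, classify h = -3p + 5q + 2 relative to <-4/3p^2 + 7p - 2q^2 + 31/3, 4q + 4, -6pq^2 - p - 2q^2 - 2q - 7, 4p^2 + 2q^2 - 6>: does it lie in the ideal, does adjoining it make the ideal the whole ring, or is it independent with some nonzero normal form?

First compute the reduced Gröbner basis of I by Buchberger's algorithm.
f_1 = -4/3p^2 + 7p - 2q^2 + 31/3, LT = p^2.
f_2 = 4q + 4, LT = q.
f_3 = -6pq^2 - p - 2q^2 - 2q - 7, LT = pq^2.
f_4 = 4p^2 + 2q^2 - 6, LT = p^2.

S(f_1,f_3): lcm = p^2q^2. S = -1/6p^2 - 67/12pq^2 - 1/3pq - 7/6p + 3/2q^4 - 31/4q^2.
  reduce S modulo (f_1, f_2, f_3, f_4):
  remainder -175/24p - 175/24 ≠ 0; add k_5 = -175/24p - 175/24 to the basis.

The other S-polynomials (S(f_1,f_2), S(f_1,f_4), S(f_2,f_3), S(f_2,f_4), S(f_3,f_4), S(f_1,k_5), S(f_2,k_5), S(f_3,k_5), S(f_4,k_5)) all reduce to 0 modulo the current basis, so we have a Gröbner basis.
Inter-reduce: drop elements whose leading term is divisible by another's, tail-reduce, and make monic.
Reduced Gröbner basis: {p + 1, q + 1}.
Label its elements g_1 = p + 1, g_2 = q + 1.

Reduce h = -3p + 5q + 2 modulo G:
  leading term p: subtract (-3)·g_1 from -3p + 5q + 2 → 5q + 5
  leading term q: subtract (5)·g_2 from 5q + 5 → 0
  normal form = 0.
Since the normal form is 0, h ∈ I.

-3p + 5q + 2 lies in I (it reduces to 0).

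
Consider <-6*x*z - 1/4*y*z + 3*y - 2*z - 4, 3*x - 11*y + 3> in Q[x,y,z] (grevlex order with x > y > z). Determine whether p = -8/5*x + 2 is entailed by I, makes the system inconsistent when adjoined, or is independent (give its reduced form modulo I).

First compute the reduced Gröbner basis of I by Buchberger's algorithm.
f_1 = -6*x*z - 1/4*y*z + 3*y - 2*z - 4, LT = x*z.
f_2 = 3*x - 11*y + 3, LT = x.

S(f_1,f_2): lcm = x*z. S = 89/24*y*z - 1/2*y - 2/3*z + 2/3.
  leading term y*z: no divisor's leading term divides it; move 89/24*y*z to the remainder.
  leading term y: no divisor's leading term divides it; move -1/2*y to the remainder.
  leading term z: no divisor's leading term divides it; move -2/3*z to the remainder.
  leading term 1: no divisor's leading term divides it; move 2/3 to the remainder.
  remainder 89/24*y*z - 1/2*y - 2/3*z + 2/3 ≠ 0; add h_3 = 89/24*y*z - 1/2*y - 2/3*z + 2/3 to the basis.

The other S-polynomials (S(f_1,h_3), S(f_2,h_3)) all reduce to 0 modulo the current basis, so we have a Gröbner basis.
Inter-reduce: drop elements whose leading term is divisible by another's, tail-reduce, and make monic.
Reduced Gröbner basis: {y*z - 12/89*y - 16/89*z + 16/89, x - 11/3*y + 1}.
Label its elements g_1 = y*z - 12/89*y - 16/89*z + 16/89, g_2 = x - 11/3*y + 1.

Reduce p = -8/5*x + 2 modulo G:
  leading term x: subtract (-8/5)·g_2 from -8/5*x + 2 → -88/15*y + 18/5
  leading term y: no divisor's leading term divides it; move -88/15*y to the remainder.
  leading term 1: no divisor's leading term divides it; move 18/5 to the remainder.
  normal form = -88/15*y + 18/5.
The normal form is nonzero, so p ∉ I. Since p minus its normal form lies in I, I + (p) = I + (r) where r = -88/15*y + 18/5; decide whether this ideal is the whole ring.
Run Buchberger on G together with r (pairs among the g_i already reduce to 0 since G is a Gröbner basis):
g_1 = y*z - 12/89*y - 16/89*z + 16/89, LT = y*z.
g_2 = x - 11/3*y + 1, LT = x.
r = -88/15*y + 18/5, LT = y.

S(g_1,r): lcm = y*z. S = -12/89*y + 1699/3916*z + 16/89.
  leading term y: subtract (45/1958)·r from -12/89*y + 1699/3916*z + 16/89 → 1699/3916*z + 95/979
  leading term z: no divisor's leading term divides it; move 1699/3916*z to the remainder.
  leading term 1: no divisor's leading term divides it; move 95/979 to the remainder.
  remainder 1699/3916*z + 95/979 ≠ 0; add m_4 = 1699/3916*z + 95/979 to the basis.

The other S-polynomials (S(g_1,g_2), S(g_2,r), S(g_1,m_4), S(g_2,m_4), S(r,m_4)) all reduce to 0 modulo the current basis, so we have a Gröbner basis.
Inter-reduce: drop elements whose leading term is divisible by another's, tail-reduce, and make monic.
Reduced Gröbner basis: {x - 5/4, y - 27/44, z + 380/1699}.
The reduced Gröbner basis of I + (p) is {x - 5/4, y - 27/44, z + 380/1699} ≠ {1}, a proper ideal, so the enlarged system stays consistent: p is independent of I, with normal form -88/15*y + 18/5.

-8/5*x + 2 is independent of I; its normal form modulo I is -88/15*y + 18/5.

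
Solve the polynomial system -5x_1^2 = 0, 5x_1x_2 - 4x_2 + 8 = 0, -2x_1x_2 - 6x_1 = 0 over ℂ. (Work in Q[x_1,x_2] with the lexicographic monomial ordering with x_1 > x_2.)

{(0, 2)}

Compute a lex Gröbner basis by Buchberger's algorithm.
f_1 = -5x_1^2, LT = x_1^2.
f_2 = 5x_1x_2 - 4x_2 + 8, LT = x_1x_2.
f_3 = -2x_1x_2 - 6x_1, LT = x_1x_2.

S(f_1,f_2): lcm = x_1^2x_2. S = 4/5x_1x_2 - 8/5x_1.
  leading term x_1x_2: subtract (4/25)·f_2 from 4/5x_1x_2 - 8/5x_1 → -8/5x_1 + 16/25x_2 - 32/25
  leading term x_1: no divisor's leading term divides it; move -8/5x_1 to the remainder.
  leading term x_2: no divisor's leading term divides it; move 16/25x_2 to the remainder.
  leading term 1: no divisor's leading term divides it; move -32/25 to the remainder.
  remainder -8/5x_1 + 16/25x_2 - 32/25 ≠ 0; add h_4 = -8/5x_1 + 16/25x_2 - 32/25 to the basis.

S(f_2,f_3): lcm = x_1x_2. S = -3x_1 - 4/5x_2 + 8/5.
  leading term x_1: subtract (15/8)·h_4 from -3x_1 - 4/5x_2 + 8/5 → -2x_2 + 4
  leading term x_2: no divisor's leading term divides it; move -2x_2 to the remainder.
  leading term 1: no divisor's leading term divides it; move 4 to the remainder.
  remainder -2x_2 + 4 ≠ 0; add h_5 = -2x_2 + 4 to the basis.

The other S-polynomials (S(f_1,f_3), S(f_1,h_4), S(f_2,h_4), S(f_3,h_4), S(f_1,h_5), S(f_2,h_5), S(f_3,h_5), S(h_4,h_5)) all reduce to 0 modulo the current basis, so we have a Gröbner basis.
Inter-reduce: drop elements whose leading term is divisible by another's, tail-reduce, and make monic.
Reduced Gröbner basis: {x_1, x_2 - 2}.

The lex basis is triangular: the last element involves only x_2. Solving x_2 - 2 = 0 gives x_2 ∈ {2}; substituting each value into the earlier elements determines the remaining variables.
  x_2 = 2: the earlier basis element becomes x_1 = 0, giving x_1 = 0 — point (0, 2).
Substituting each solution back into the original system confirms all equations vanish.
A lex Gröbner basis triangularizes the system, enabling back-substitution.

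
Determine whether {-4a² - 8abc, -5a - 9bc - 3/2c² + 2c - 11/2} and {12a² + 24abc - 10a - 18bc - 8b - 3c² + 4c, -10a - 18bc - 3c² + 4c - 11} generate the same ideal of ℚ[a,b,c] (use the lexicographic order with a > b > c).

No, the ideals differ.

Since reduced Gröbner bases are canonical representatives of ideals under a given ordering, it suffices to compute and compare them.
Buchberger on the first generating set:
f_1 = -4a² - 8abc, LT = a².
f_2 = -5a - 9bc - 3/2c² + 2c - 11/2, LT = a.

S(f_1,f_2): lcm = a². S = ⅕abc - 3/10ac² + ⅖ac - 11/10a.
  leading term abc: subtract (-1/25bc)·f_2 from ⅕abc - 3/10ac² + ⅖ac - 11/10a → -3/10ac² + ⅖ac - 11/10a - 9/25b²c² - 3/50bc³ + 2/25bc² - 11/50bc
  leading term ac²: subtract (3/50c²)·f_2 from -3/10ac² + ⅖ac - 11/10a - 9/25b²c² - 3/50bc³ + 2/25bc² - 11/50bc → ⅖ac - 11/10a - 9/25b²c² + 12/25bc³ + 2/25bc² - 11/50bc + 9/100c⁴ - 3/25c³ + 33/100c²
  leading term ac: subtract (-2/25c)·f_2 from ⅖ac - 11/10a - 9/25b²c² + 12/25bc³ + 2/25bc² - 11/50bc + 9/100c⁴ - 3/25c³ + 33/100c² → -11/10a - 9/25b²c² + 12/25bc³ - 16/25bc² - 11/50bc + 9/100c⁴ - 6/25c³ + 49/100c² - 11/25c
  leading term a: subtract (11/50)·f_2 from -11/10a - 9/25b²c² + 12/25bc³ - 16/25bc² - 11/50bc + 9/100c⁴ - 6/25c³ + 49/100c² - 11/25c → -9/25b²c² + 12/25bc³ - 16/25bc² + 44/25bc + 9/100c⁴ - 6/25c³ + 41/50c² - 22/25c + 121/100
  leading term b²c²: no divisor's leading term divides it; move -9/25b²c² to the remainder.
  leading term bc³: no divisor's leading term divides it; move 12/25bc³ to the remainder.
  leading term bc²: no divisor's leading term divides it; move -16/25bc² to the remainder.
  leading term bc: no divisor's leading term divides it; move 44/25bc to the remainder.
  leading term c⁴: no divisor's leading term divides it; move 9/100c⁴ to the remainder.
  leading term c³: no divisor's leading term divides it; move -6/25c³ to the remainder.
  leading term c²: no divisor's leading term divides it; move 41/50c² to the remainder.
  leading term c: no divisor's leading term divides it; move -22/25c to the remainder.
  leading term 1: no divisor's leading term divides it; move 121/100 to the remainder.
  remainder -9/25b²c² + 12/25bc³ - 16/25bc² + 44/25bc + 9/100c⁴ - 6/25c³ + 41/50c² - 22/25c + 121/100 ≠ 0; add g_3 = -9/25b²c² + 12/25bc³ - 16/25bc² + 44/25bc + 9/100c⁴ - 6/25c³ + 41/50c² - 22/25c + 121/100 to the basis.

The other S-polynomials (S(f_1,g_3), S(f_2,g_3)) all reduce to 0 modulo the current basis, so we have a Gröbner basis.
Inter-reduce: drop elements whose leading term is divisible by another's, tail-reduce, and make monic.
Reduced Gröbner basis: {a + 9/5bc + 3/10c² - ⅖c + 11/10, b²c² - 4/3bc³ + 16/9bc² - 44/9bc - ¼c⁴ + ⅔c³ - 41/18c² + 22/9c - 121/36}.

Buchberger on the second generating set:
h_1 = 12a² + 24abc - 10a - 18bc - 8b - 3c² + 4c, LT = a².
h_2 = -10a - 18bc - 3c² + 4c - 11, LT = a.

S(h_1,h_2): lcm = a². S = ⅕abc - 3/10ac² + ⅖ac - 29/15a - 3/2bc - ⅔b - ¼c² + ⅓c.
  leading term abc: subtract (-1/50bc)·h_2 from ⅕abc - 3/10ac² + ⅖ac - 29/15a - 3/2bc - ⅔b - ¼c² + ⅓c → -3/10ac² + ⅖ac - 29/15a - 9/25b²c² - 3/50bc³ + 2/25bc² - 43/25bc - ⅔b - ¼c² + ⅓c
  leading term ac²: subtract (3/100c²)·h_2 from -3/10ac² + ⅖ac - 29/15a - 9/25b²c² - 3/50bc³ + 2/25bc² - 43/25bc - ⅔b - ¼c² + ⅓c → ⅖ac - 29/15a - 9/25b²c² + 12/25bc³ + 2/25bc² - 43/25bc - ⅔b + 9/100c⁴ - 3/25c³ + 2/25c² + ⅓c
  leading term ac: subtract (-1/25c)·h_2 from ⅖ac - 29/15a - 9/25b²c² + 12/25bc³ + 2/25bc² - 43/25bc - ⅔b + 9/100c⁴ - 3/25c³ + 2/25c² + ⅓c → -29/15a - 9/25b²c² + 12/25bc³ - 16/25bc² - 43/25bc - ⅔b + 9/100c⁴ - 6/25c³ + 6/25c² - 8/75c
  leading term a: subtract (29/150)·h_2 from -29/15a - 9/25b²c² + 12/25bc³ - 16/25bc² - 43/25bc - ⅔b + 9/100c⁴ - 6/25c³ + 6/25c² - 8/75c → -9/25b²c² + 12/25bc³ - 16/25bc² + 44/25bc - ⅔b + 9/100c⁴ - 6/25c³ + 41/50c² - 22/25c + 319/150
  leading term b²c²: no divisor's leading term divides it; move -9/25b²c² to the remainder.
  leading term bc³: no divisor's leading term divides it; move 12/25bc³ to the remainder.
  leading term bc²: no divisor's leading term divides it; move -16/25bc² to the remainder.
  leading term bc: no divisor's leading term divides it; move 44/25bc to the remainder.
  leading term b: no divisor's leading term divides it; move -⅔b to the remainder.
  leading term c⁴: no divisor's leading term divides it; move 9/100c⁴ to the remainder.
  leading term c³: no divisor's leading term divides it; move -6/25c³ to the remainder.
  leading term c²: no divisor's leading term divides it; move 41/50c² to the remainder.
  leading term c: no divisor's leading term divides it; move -22/25c to the remainder.
  leading term 1: no divisor's leading term divides it; move 319/150 to the remainder.
  remainder -9/25b²c² + 12/25bc³ - 16/25bc² + 44/25bc - ⅔b + 9/100c⁴ - 6/25c³ + 41/50c² - 22/25c + 319/150 ≠ 0; add k_3 = -9/25b²c² + 12/25bc³ - 16/25bc² + 44/25bc - ⅔b + 9/100c⁴ - 6/25c³ + 41/50c² - 22/25c + 319/150 to the basis.

The other S-polynomials (S(h_1,k_3), S(h_2,k_3)) all reduce to 0 modulo the current basis, so we have a Gröbner basis.
Inter-reduce: drop elements whose leading term is divisible by another's, tail-reduce, and make monic.
Reduced Gröbner basis: {a + 9/5bc + 3/10c² - ⅖c + 11/10, b²c² - 4/3bc³ + 16/9bc² - 44/9bc + 50/27b - ¼c⁴ + ⅔c³ - 41/18c² + 22/9c - 319/54}.

These differ, so the ideals are not equal.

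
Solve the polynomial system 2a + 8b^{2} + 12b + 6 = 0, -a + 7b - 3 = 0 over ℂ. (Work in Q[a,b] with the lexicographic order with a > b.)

{(-103/4, -13/4), (-3, 0)}

Compute a lex Gröbner basis by Buchberger's algorithm.
f_1 = 2a + 8b^{2} + 12b + 6, LT = a.
f_2 = -a + 7b - 3, LT = a.

S(f_1,f_2): lcm = a. S = 4b^{2} + 13b.
  leading term b^{2}: no divisor's leading term divides it; move 4b^{2} to the remainder.
  leading term b: no divisor's leading term divides it; move 13b to the remainder.
  remainder 4b^{2} + 13b ≠ 0; add h_3 = 4b^{2} + 13b to the basis.

The other S-polynomials (S(f_1,h_3), S(f_2,h_3)) all reduce to 0 modulo the current basis, so we have a Gröbner basis.
Inter-reduce: drop elements whose leading term is divisible by another's, tail-reduce, and make monic.
Reduced Gröbner basis: {a - 7b + 3, b^{2} + \tfrac{13}{4}b}.

The lex basis is triangular: the last element involves only b. Solving b^{2} + \tfrac{13}{4}b = 0 gives b ∈ {-13/4, 0}; substituting each value into the earlier elements determines the remaining variables.
  b = -13/4: the earlier basis element becomes a + \tfrac{103}{4} = 0, giving a = -103/4 — point (-103/4, -13/4).
  b = 0: the earlier basis element becomes a + 3 = 0, giving a = -3 — point (-3, 0).
Each listed point satisfies every original equation (direct substitution).
Zero-dimensionality of the ideal guarantees finitely many solutions over ℂ.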